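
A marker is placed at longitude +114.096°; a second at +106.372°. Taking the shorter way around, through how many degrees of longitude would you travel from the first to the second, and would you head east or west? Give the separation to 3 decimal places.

Raw difference: 106.372 − 114.096 = -7.724°.
Normalise into (−180°, 180°]: -7.724° stays -7.724°.
Negative ⇒ the second point lies to the west; separation 7.724°.

7.724° west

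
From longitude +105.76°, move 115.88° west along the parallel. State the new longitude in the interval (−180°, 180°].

Start at +105.76°; shift −115.88° → -10.12°.
-10.12° already lies in (−180°, 180°].

-10.12°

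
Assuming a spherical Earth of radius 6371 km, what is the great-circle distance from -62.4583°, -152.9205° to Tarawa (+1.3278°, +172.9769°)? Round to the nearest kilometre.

Δλ = 172.9769 − -152.9205 = 325.8974°; wrapped into (−180°, 180°]: -34.1026°.
Δφ = 1.3278 − -62.4583 = 63.7861°.
a = sin²(Δφ/2) + cos φ₁ · cos φ₂ · sin²(Δλ/2) = 0.318885.
c = 2·atan2(√a, √(1−a)) = 1.20014 rad → d = 6371·c ≈ 7646.08 km.

7646 km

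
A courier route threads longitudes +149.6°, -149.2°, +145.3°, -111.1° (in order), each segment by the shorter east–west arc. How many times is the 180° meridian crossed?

Leg 1: +149.6° → -149.2°, shortest Δλ = 61.2° (east) — crosses 180°.
Leg 2: -149.2° → +145.3°, shortest Δλ = -65.5° (west) — crosses 180°.
Leg 3: +145.3° → -111.1°, shortest Δλ = 103.6° (east) — crosses 180°.
Total crossings: 3.

3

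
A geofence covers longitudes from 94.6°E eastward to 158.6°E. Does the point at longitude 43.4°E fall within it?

Band width going east from +94.6° to +158.6°: ((158.6 − 94.6) mod 360) = 64.0°.
Offset of +43.4° east of the west edge: ((43.4 − 94.6) mod 360) = 308.8°.
308.8° > 64.0° ⇒ outside.

No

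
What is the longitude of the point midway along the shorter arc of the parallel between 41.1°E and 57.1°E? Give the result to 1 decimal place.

Signed shortest Δλ from +41.1° to +57.1° is +16.0°.
Midpoint longitude = +41.1° + (+16.0°)/2 = +41.1° + 8.0° = +49.1°.

49.1°E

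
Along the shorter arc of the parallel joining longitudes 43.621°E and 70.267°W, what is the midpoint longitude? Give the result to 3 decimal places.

Signed shortest Δλ from +43.621° to -70.267° is -113.888°.
Midpoint longitude = +43.621° + (-113.888°)/2 = +43.621° − 56.944° = -13.323°.

13.323°W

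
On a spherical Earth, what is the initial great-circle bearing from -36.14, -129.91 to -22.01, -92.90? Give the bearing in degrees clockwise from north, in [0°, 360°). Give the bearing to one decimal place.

Δλ = -92.90 − -129.91 = 37.01°.
θ = atan2( sin Δλ · cos φ₂ , cos φ₁ · sin φ₂ − sin φ₁ · cos φ₂ · cos Δλ )
  = atan2(0.55808, 0.13396) = 76.502° → normalised to [0°, 360°): 76.502°.

76.5°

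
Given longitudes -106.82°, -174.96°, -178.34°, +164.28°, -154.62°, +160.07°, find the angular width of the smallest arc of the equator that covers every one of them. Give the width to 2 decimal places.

Sort the longitudes: -178.34°, -174.96°, -154.62°, -106.82°, +160.07°, +164.28°.
Eastward gaps between consecutive values (wrapping around): 3.38°, 20.34°, 47.80°, 266.89°, 4.21°, 17.38°.
Largest gap = 266.89° ⇒ minimal covering band is its complement: 360° − 266.89° = 93.11°.
Band runs from +160.07° eastward to -106.82°, crossing the antimeridian.

93.11°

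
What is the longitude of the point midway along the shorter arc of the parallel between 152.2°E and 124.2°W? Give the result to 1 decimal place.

Signed shortest Δλ from +152.2° to -124.2° is +83.6°.
Midpoint longitude = +152.2° + (+83.6°)/2 = +152.2° + 41.8° = +194.0°.
Normalise into (−180°, 180°]: -166.0°.
(The naïve average (+152.2 + -124.2)/2 = 14.0° is on the wrong side of the globe.)

166.0°W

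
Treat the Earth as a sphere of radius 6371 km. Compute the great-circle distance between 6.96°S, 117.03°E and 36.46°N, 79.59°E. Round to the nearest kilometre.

6206 km

Δλ = 79.59 − 117.03 = -37.44°.
Δφ = 36.46 − -6.96 = 43.42°.
a = sin²(Δφ/2) + cos φ₁ · cos φ₂ · sin²(Δλ/2) = 0.219066.
c = 2·atan2(√a, √(1−a)) = 0.97415 rad → d = 6371·c ≈ 6206.34 km.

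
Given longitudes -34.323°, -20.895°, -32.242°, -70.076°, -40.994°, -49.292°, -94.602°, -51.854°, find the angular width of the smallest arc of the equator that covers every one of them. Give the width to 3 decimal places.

73.707°

Sort the longitudes: -94.602°, -70.076°, -51.854°, -49.292°, -40.994°, -34.323°, -32.242°, -20.895°.
Eastward gaps between consecutive values (wrapping around): 24.526°, 18.222°, 2.562°, 8.298°, 6.671°, 2.081°, 11.347°, 286.293°.
Largest gap = 286.293° ⇒ minimal covering band is its complement: 360° − 286.293° = 73.707°.
Band runs from -94.602° eastward to -20.895°.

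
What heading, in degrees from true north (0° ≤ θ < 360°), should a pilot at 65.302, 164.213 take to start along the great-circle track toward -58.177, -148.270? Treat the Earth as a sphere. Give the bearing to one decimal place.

Δλ = -148.270 − 164.213 = -312.483°; wrapped into (−180°, 180°]: 47.517°.
θ = atan2( sin Δλ · cos φ₂ , cos φ₁ · sin φ₂ − sin φ₁ · cos φ₂ · cos Δλ )
  = atan2(0.38887, -0.67857) = 150.184° → normalised to [0°, 360°): 150.184°.

150.2°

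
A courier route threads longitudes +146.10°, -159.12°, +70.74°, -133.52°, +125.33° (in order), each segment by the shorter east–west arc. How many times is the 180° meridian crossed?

Leg 1: +146.10° → -159.12°, shortest Δλ = 54.78° (east) — crosses 180°.
Leg 2: -159.12° → +70.74°, shortest Δλ = -130.14° (west) — crosses 180°.
Leg 3: +70.74° → -133.52°, shortest Δλ = 155.74° (east) — crosses 180°.
Leg 4: -133.52° → +125.33°, shortest Δλ = -101.15° (west) — crosses 180°.
Total crossings: 4.

4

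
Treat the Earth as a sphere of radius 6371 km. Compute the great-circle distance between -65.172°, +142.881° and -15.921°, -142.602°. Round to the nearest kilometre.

7683 km

Δλ = -142.602 − 142.881 = -285.483°; wrapped into (−180°, 180°]: 74.517°.
Δφ = -15.921 − -65.172 = 49.251°.
a = sin²(Δφ/2) + cos φ₁ · cos φ₂ · sin²(Δλ/2) = 0.321625.
c = 2·atan2(√a, √(1−a)) = 1.20601 rad → d = 6371·c ≈ 7683.49 km.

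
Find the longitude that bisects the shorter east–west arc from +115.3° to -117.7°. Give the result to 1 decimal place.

+178.8°

Signed shortest Δλ from +115.3° to -117.7° is +127.0°.
Midpoint longitude = +115.3° + (+127.0°)/2 = +115.3° + 63.5° = +178.8°.
(The naïve average (+115.3 + -117.7)/2 = -1.2° is on the wrong side of the globe.)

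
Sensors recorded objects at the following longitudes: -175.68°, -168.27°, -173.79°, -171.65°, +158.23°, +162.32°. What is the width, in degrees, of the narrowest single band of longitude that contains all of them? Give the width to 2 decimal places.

Sort the longitudes: -175.68°, -173.79°, -171.65°, -168.27°, +158.23°, +162.32°.
Eastward gaps between consecutive values (wrapping around): 1.89°, 2.14°, 3.38°, 326.50°, 4.09°, 22.00°.
Largest gap = 326.50° ⇒ minimal covering band is its complement: 360° − 326.50° = 33.50°.
Band runs from +158.23° eastward to -168.27°, crossing the antimeridian.

33.50°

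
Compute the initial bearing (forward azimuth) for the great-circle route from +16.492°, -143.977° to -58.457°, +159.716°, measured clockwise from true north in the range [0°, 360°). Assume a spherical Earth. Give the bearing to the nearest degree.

206°

Δλ = 159.716 − -143.977 = 303.693°; wrapped into (−180°, 180°]: -56.307°.
θ = atan2( sin Δλ · cos φ₂ , cos φ₁ · sin φ₂ − sin φ₁ · cos φ₂ · cos Δλ )
  = atan2(-0.43526, -0.89957) = -154.180° → normalised to [0°, 360°): 205.820°.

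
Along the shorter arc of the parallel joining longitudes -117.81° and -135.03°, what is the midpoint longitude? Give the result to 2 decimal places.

Signed shortest Δλ from -117.81° to -135.03° is -17.22°.
Midpoint longitude = -117.81° + (-17.22°)/2 = -117.81° − 8.61° = -126.42°.

-126.42°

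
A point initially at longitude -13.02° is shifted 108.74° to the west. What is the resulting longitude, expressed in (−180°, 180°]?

Start at -13.02°; shift −108.74° → -121.76°.
-121.76° already lies in (−180°, 180°].

-121.76°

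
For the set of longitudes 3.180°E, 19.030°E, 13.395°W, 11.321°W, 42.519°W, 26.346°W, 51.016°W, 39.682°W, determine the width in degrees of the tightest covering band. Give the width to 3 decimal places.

Sort the longitudes: -51.016°, -42.519°, -39.682°, -26.346°, -13.395°, -11.321°, +3.180°, +19.030°.
Eastward gaps between consecutive values (wrapping around): 8.497°, 2.837°, 13.336°, 12.951°, 2.074°, 14.501°, 15.850°, 289.954°.
Largest gap = 289.954° ⇒ minimal covering band is its complement: 360° − 289.954° = 70.046°.
Band runs from -51.016° eastward to +19.030°.

70.046°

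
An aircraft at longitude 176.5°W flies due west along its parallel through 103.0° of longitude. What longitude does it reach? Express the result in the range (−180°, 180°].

Start at -176.5°; shift −103.0° → -279.5°.
-279.5° lies outside (−180°, 180°]; add 360° → +80.5°.

80.5°E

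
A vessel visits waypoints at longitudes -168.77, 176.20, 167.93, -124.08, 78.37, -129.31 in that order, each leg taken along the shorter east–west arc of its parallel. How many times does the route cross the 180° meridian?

Leg 1: -168.77° → +176.20°, shortest Δλ = -15.03° (west) — crosses 180°.
Leg 2: +176.20° → +167.93°, shortest Δλ = -8.27° (west) — does not cross 180°.
Leg 3: +167.93° → -124.08°, shortest Δλ = 67.99° (east) — crosses 180°.
Leg 4: -124.08° → +78.37°, shortest Δλ = -157.55° (west) — crosses 180°.
Leg 5: +78.37° → -129.31°, shortest Δλ = 152.32° (east) — crosses 180°.
Total crossings: 4.

4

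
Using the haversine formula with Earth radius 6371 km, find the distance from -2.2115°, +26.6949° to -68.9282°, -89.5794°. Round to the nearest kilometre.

10793 km

Δλ = -89.5794 − 26.6949 = -116.2743°.
Δφ = -68.9282 − -2.2115 = -66.7167°.
a = sin²(Δφ/2) + cos φ₁ · cos φ₂ · sin²(Δλ/2) = 0.561515.
c = 2·atan2(√a, √(1−a)) = 1.69414 rad → d = 6371·c ≈ 10793.36 km.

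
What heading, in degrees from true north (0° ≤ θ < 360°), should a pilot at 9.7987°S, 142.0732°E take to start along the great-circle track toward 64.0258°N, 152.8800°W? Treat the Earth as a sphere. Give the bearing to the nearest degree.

23°

Δλ = -152.8800 − 142.0732 = -294.9532°; wrapped into (−180°, 180°]: 65.0468°.
θ = atan2( sin Δλ · cos φ₂ , cos φ₁ · sin φ₂ − sin φ₁ · cos φ₂ · cos Δλ )
  = atan2(0.39708, 0.91732) = 23.406° → normalised to [0°, 360°): 23.406°.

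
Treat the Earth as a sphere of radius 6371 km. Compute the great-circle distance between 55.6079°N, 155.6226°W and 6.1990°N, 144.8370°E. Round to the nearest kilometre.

Δλ = 144.8370 − -155.6226 = 300.4596°; wrapped into (−180°, 180°]: -59.5404°.
Δφ = 6.1990 − 55.6079 = -49.4089°.
a = sin²(Δφ/2) + cos φ₁ · cos φ₂ · sin²(Δλ/2) = 0.313114.
c = 2·atan2(√a, √(1−a)) = 1.18772 rad → d = 6371·c ≈ 7566.98 km.

7567 km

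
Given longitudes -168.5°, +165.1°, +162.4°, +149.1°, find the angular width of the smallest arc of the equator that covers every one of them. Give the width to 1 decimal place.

42.4°

Sort the longitudes: -168.5°, +149.1°, +162.4°, +165.1°.
Eastward gaps between consecutive values (wrapping around): 317.6°, 13.3°, 2.7°, 26.4°.
Largest gap = 317.6° ⇒ minimal covering band is its complement: 360° − 317.6° = 42.4°.
Band runs from +149.1° eastward to -168.5°, crossing the antimeridian.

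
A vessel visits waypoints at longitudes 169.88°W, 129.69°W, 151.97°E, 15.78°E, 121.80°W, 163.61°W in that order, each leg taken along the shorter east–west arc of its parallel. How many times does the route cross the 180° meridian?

1

Leg 1: -169.88° → -129.69°, shortest Δλ = 40.19° (east) — does not cross 180°.
Leg 2: -129.69° → +151.97°, shortest Δλ = -78.34° (west) — crosses 180°.
Leg 3: +151.97° → +15.78°, shortest Δλ = -136.19° (west) — does not cross 180°.
Leg 4: +15.78° → -121.80°, shortest Δλ = -137.58° (west) — does not cross 180°.
Leg 5: -121.80° → -163.61°, shortest Δλ = -41.81° (west) — does not cross 180°.
Total crossings: 1.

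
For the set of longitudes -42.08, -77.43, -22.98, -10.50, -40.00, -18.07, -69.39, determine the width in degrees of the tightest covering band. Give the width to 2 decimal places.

66.93°

Sort the longitudes: -77.43°, -69.39°, -42.08°, -40.00°, -22.98°, -18.07°, -10.50°.
Eastward gaps between consecutive values (wrapping around): 8.04°, 27.31°, 2.08°, 17.02°, 4.91°, 7.57°, 293.07°.
Largest gap = 293.07° ⇒ minimal covering band is its complement: 360° − 293.07° = 66.93°.
Band runs from -77.43° eastward to -10.50°.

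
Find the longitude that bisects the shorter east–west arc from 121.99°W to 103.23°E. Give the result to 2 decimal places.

170.62°E

Signed shortest Δλ from -121.99° to +103.23° is -134.78°.
Midpoint longitude = -121.99° + (-134.78°)/2 = -121.99° − 67.39° = -189.38°.
Normalise into (−180°, 180°]: +170.62°.
(The naïve average (-121.99 + +103.23)/2 = -9.38° is on the wrong side of the globe.)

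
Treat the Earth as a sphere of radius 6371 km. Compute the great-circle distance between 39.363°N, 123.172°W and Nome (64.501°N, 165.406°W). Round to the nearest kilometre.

Δλ = -165.406 − -123.172 = -42.234°.
Δφ = 64.501 − 39.363 = 25.138°.
a = sin²(Δφ/2) + cos φ₁ · cos φ₂ · sin²(Δλ/2) = 0.090557.
c = 2·atan2(√a, √(1−a)) = 0.61133 rad → d = 6371·c ≈ 3894.78 km.

3895 km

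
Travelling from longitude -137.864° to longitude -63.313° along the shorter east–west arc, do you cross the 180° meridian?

No

Signed shortest Δλ = ((-63.313 − -137.864 + 180) mod 360) − 180 = 74.551°.
Going east by 74.551° from -137.864° reaches -63.313° without touching 180°.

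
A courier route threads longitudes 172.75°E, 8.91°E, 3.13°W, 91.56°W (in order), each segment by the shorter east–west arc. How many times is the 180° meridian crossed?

0

Leg 1: +172.75° → +8.91°, shortest Δλ = -163.84° (west) — does not cross 180°.
Leg 2: +8.91° → -3.13°, shortest Δλ = -12.04° (west) — does not cross 180°.
Leg 3: -3.13° → -91.56°, shortest Δλ = -88.43° (west) — does not cross 180°.
Total crossings: 0.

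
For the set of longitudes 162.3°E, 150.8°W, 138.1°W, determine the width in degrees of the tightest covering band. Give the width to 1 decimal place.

Sort the longitudes: -150.8°, -138.1°, +162.3°.
Eastward gaps between consecutive values (wrapping around): 12.7°, 300.4°, 46.9°.
Largest gap = 300.4° ⇒ minimal covering band is its complement: 360° − 300.4° = 59.6°.
Band runs from +162.3° eastward to -138.1°, crossing the antimeridian.

59.6°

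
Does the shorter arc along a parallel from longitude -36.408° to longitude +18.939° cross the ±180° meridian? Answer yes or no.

Signed shortest Δλ = ((18.939 − -36.408 + 180) mod 360) − 180 = 55.347°.
Going east by 55.347° from -36.408° reaches +18.939° without touching 180°.

No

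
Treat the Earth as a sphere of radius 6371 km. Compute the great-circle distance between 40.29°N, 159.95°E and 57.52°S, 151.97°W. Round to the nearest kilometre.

Δλ = -151.97 − 159.95 = -311.92°; wrapped into (−180°, 180°]: 48.08°.
Δφ = -57.52 − 40.29 = -97.81°.
a = sin²(Δφ/2) + cos φ₁ · cos φ₂ · sin²(Δλ/2) = 0.635922.
c = 2·atan2(√a, √(1−a)) = 1.84610 rad → d = 6371·c ≈ 11761.53 km.

11762 km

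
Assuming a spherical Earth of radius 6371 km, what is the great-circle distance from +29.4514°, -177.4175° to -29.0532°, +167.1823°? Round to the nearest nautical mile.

3622 nmi

Δλ = 167.1823 − -177.4175 = 344.5998°; wrapped into (−180°, 180°]: -15.4002°.
Δφ = -29.0532 − 29.4514 = -58.5046°.
a = sin²(Δφ/2) + cos φ₁ · cos φ₂ · sin²(Δλ/2) = 0.252451.
c = 2·atan2(√a, √(1−a)) = 1.05285 rad → d = 6371·c ≈ 6707.69 km ≈ 3621.86 nmi.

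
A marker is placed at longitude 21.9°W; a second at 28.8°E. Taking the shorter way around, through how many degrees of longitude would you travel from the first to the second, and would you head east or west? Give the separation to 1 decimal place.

50.7° east

Raw difference: 28.8 − -21.9 = 50.7°.
Normalise into (−180°, 180°]: 50.7° stays 50.7°.
Positive ⇒ the second point lies to the east; separation 50.7°.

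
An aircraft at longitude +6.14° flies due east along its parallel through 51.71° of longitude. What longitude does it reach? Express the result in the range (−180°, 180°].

+57.85°

Start at +6.14°; shift +51.71° → +57.85°.
+57.85° already lies in (−180°, 180°].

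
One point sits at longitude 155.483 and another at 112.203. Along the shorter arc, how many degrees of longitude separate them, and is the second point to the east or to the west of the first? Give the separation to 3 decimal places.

Raw difference: 112.203 − 155.483 = -43.28°.
Normalise into (−180°, 180°]: -43.28° stays -43.28°.
Negative ⇒ the second point lies to the west; separation 43.280°.

43.280° west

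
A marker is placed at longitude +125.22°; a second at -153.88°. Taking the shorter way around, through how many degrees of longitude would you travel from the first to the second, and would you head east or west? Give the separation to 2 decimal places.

Raw difference: -153.88 − 125.22 = -279.1°.
Normalise into (−180°, 180°]: -279.1° + 360° = 80.9°.
Positive ⇒ the second point lies to the east; separation 80.90°.

80.90° east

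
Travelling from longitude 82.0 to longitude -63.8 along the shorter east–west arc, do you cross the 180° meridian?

No

Signed shortest Δλ = ((-63.8 − 82.0 + 180) mod 360) − 180 = -145.8°.
Going west by 145.8° from +82.0° reaches -63.8° without touching 180°.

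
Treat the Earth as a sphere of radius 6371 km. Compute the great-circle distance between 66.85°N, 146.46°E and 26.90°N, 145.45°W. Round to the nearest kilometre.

6321 km

Δλ = -145.45 − 146.46 = -291.91°; wrapped into (−180°, 180°]: 68.09°.
Δφ = 26.90 − 66.85 = -39.95°.
a = sin²(Δφ/2) + cos φ₁ · cos φ₂ · sin²(Δλ/2) = 0.226585.
c = 2·atan2(√a, √(1−a)) = 0.99222 rad → d = 6371·c ≈ 6321.45 km.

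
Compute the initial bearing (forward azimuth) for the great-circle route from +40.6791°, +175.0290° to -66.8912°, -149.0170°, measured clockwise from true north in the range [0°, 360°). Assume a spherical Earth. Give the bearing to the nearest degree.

Δλ = -149.0170 − 175.0290 = -324.0460°; wrapped into (−180°, 180°]: 35.9540°.
θ = atan2( sin Δλ · cos φ₂ , cos φ₁ · sin φ₂ − sin φ₁ · cos φ₂ · cos Δλ )
  = atan2(0.23044, -0.90461) = 165.709° → normalised to [0°, 360°): 165.709°.

166°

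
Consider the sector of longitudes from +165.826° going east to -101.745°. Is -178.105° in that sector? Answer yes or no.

Band width going east from +165.826° to -101.745°: ((-101.745 − 165.826) mod 360) = 92.429°.
Offset of -178.105° east of the west edge: ((-178.105 − 165.826) mod 360) = 16.069°.
16.069° ≤ 92.429° ⇒ inside.

Yes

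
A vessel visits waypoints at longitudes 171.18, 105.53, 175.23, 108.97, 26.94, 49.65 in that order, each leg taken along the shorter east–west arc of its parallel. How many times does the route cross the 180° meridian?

Leg 1: +171.18° → +105.53°, shortest Δλ = -65.65° (west) — does not cross 180°.
Leg 2: +105.53° → +175.23°, shortest Δλ = 69.7° (east) — does not cross 180°.
Leg 3: +175.23° → +108.97°, shortest Δλ = -66.26° (west) — does not cross 180°.
Leg 4: +108.97° → +26.94°, shortest Δλ = -82.03° (west) — does not cross 180°.
Leg 5: +26.94° → +49.65°, shortest Δλ = 22.71° (east) — does not cross 180°.
Total crossings: 0.

0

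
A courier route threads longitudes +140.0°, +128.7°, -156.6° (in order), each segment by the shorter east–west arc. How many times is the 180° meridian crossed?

1

Leg 1: +140.0° → +128.7°, shortest Δλ = -11.3° (west) — does not cross 180°.
Leg 2: +128.7° → -156.6°, shortest Δλ = 74.7° (east) — crosses 180°.
Total crossings: 1.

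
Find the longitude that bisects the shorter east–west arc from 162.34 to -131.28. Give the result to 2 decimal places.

Signed shortest Δλ from +162.34° to -131.28° is +66.38°.
Midpoint longitude = +162.34° + (+66.38°)/2 = +162.34° + 33.19° = +195.53°.
Normalise into (−180°, 180°]: -164.47°.
(The naïve average (+162.34 + -131.28)/2 = 15.53° is on the wrong side of the globe.)

-164.47°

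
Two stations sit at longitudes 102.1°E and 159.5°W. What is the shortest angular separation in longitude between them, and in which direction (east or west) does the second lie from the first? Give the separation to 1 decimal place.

Raw difference: -159.5 − 102.1 = -261.6°.
Normalise into (−180°, 180°]: -261.6° + 360° = 98.4°.
Positive ⇒ the second point lies to the east; separation 98.4°.

98.4° east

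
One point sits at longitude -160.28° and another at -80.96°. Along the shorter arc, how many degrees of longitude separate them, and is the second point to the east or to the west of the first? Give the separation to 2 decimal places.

Raw difference: -80.96 − -160.28 = 79.32°.
Normalise into (−180°, 180°]: 79.32° stays 79.32°.
Positive ⇒ the second point lies to the east; separation 79.32°.

79.32° east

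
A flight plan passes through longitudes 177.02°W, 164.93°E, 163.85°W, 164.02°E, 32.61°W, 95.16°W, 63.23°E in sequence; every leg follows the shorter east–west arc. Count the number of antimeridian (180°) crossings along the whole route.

Leg 1: -177.02° → +164.93°, shortest Δλ = -18.05° (west) — crosses 180°.
Leg 2: +164.93° → -163.85°, shortest Δλ = 31.22° (east) — crosses 180°.
Leg 3: -163.85° → +164.02°, shortest Δλ = -32.13° (west) — crosses 180°.
Leg 4: +164.02° → -32.61°, shortest Δλ = 163.37° (east) — crosses 180°.
Leg 5: -32.61° → -95.16°, shortest Δλ = -62.55° (west) — does not cross 180°.
Leg 6: -95.16° → +63.23°, shortest Δλ = 158.39° (east) — does not cross 180°.
Total crossings: 4.

4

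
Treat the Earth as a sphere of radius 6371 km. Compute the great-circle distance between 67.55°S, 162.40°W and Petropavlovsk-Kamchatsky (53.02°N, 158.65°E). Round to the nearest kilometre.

Δλ = 158.65 − -162.40 = 321.05°; wrapped into (−180°, 180°]: -38.95°.
Δφ = 53.02 − -67.55 = 120.57°.
a = sin²(Δφ/2) + cos φ₁ · cos φ₂ · sin²(Δλ/2) = 0.779829.
c = 2·atan2(√a, √(1−a)) = 2.16477 rad → d = 6371·c ≈ 13791.74 km.

13792 km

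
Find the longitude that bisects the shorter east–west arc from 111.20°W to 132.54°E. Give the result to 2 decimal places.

169.33°W

Signed shortest Δλ from -111.20° to +132.54° is -116.26°.
Midpoint longitude = -111.20° + (-116.26°)/2 = -111.20° − 58.13° = -169.33°.
(The naïve average (-111.20 + +132.54)/2 = 10.67° is on the wrong side of the globe.)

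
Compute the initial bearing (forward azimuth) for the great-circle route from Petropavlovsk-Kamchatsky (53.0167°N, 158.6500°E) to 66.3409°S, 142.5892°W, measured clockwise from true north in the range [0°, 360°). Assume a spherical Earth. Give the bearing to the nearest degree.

154°

Δλ = -142.5892 − 158.6500 = -301.2392°; wrapped into (−180°, 180°]: 58.7608°.
θ = atan2( sin Δλ · cos φ₂ , cos φ₁ · sin φ₂ − sin φ₁ · cos φ₂ · cos Δλ )
  = atan2(0.34311, -0.71726) = 154.435° → normalised to [0°, 360°): 154.435°.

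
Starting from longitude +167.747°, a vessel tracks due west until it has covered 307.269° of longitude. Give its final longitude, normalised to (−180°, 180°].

-139.522°

Start at +167.747°; shift −307.269° → -139.522°.
-139.522° already lies in (−180°, 180°].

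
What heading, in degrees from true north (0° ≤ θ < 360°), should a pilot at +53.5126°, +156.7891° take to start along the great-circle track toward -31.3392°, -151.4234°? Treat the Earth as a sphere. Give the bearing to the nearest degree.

Δλ = -151.4234 − 156.7891 = -308.2125°; wrapped into (−180°, 180°]: 51.7875°.
θ = atan2( sin Δλ · cos φ₂ , cos φ₁ · sin φ₂ − sin φ₁ · cos φ₂ · cos Δλ )
  = atan2(0.67109, -0.73405) = 137.566° → normalised to [0°, 360°): 137.566°.

138°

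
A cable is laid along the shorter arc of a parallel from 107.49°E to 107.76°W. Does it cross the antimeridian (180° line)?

Yes

Naïve |-107.76 − 107.49| = 215.25° > 180°, so the shorter arc goes the other way round — across 180°.
Signed shortest Δλ = ((-107.76 − 107.49 + 180) mod 360) − 180 = 144.75°.
Going east by 144.75° from +107.49° passes through 180° before reaching -107.76°.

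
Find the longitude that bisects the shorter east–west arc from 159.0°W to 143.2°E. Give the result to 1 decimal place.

172.1°E

Signed shortest Δλ from -159.0° to +143.2° is -57.8°.
Midpoint longitude = -159.0° + (-57.8°)/2 = -159.0° − 28.9° = -187.9°.
Normalise into (−180°, 180°]: +172.1°.
(The naïve average (-159.0 + +143.2)/2 = -7.9° is on the wrong side of the globe.)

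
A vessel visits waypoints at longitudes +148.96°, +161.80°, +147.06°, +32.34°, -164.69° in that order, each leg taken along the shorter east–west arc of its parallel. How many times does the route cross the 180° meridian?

1

Leg 1: +148.96° → +161.80°, shortest Δλ = 12.84° (east) — does not cross 180°.
Leg 2: +161.80° → +147.06°, shortest Δλ = -14.74° (west) — does not cross 180°.
Leg 3: +147.06° → +32.34°, shortest Δλ = -114.72° (west) — does not cross 180°.
Leg 4: +32.34° → -164.69°, shortest Δλ = 162.97° (east) — crosses 180°.
Total crossings: 1.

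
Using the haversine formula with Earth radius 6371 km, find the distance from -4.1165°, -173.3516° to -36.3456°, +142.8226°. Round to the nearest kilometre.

5730 km

Δλ = 142.8226 − -173.3516 = 316.1742°; wrapped into (−180°, 180°]: -43.8258°.
Δφ = -36.3456 − -4.1165 = -32.2291°.
a = sin²(Δφ/2) + cos φ₁ · cos φ₂ · sin²(Δλ/2) = 0.188930.
c = 2·atan2(√a, √(1−a)) = 0.89932 rad → d = 6371·c ≈ 5729.59 km.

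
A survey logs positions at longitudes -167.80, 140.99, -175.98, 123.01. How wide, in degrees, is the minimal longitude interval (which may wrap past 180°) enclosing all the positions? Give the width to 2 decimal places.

Sort the longitudes: -175.98°, -167.80°, +123.01°, +140.99°.
Eastward gaps between consecutive values (wrapping around): 8.18°, 290.81°, 17.98°, 43.03°.
Largest gap = 290.81° ⇒ minimal covering band is its complement: 360° − 290.81° = 69.19°.
Band runs from +123.01° eastward to -167.80°, crossing the antimeridian.

69.19°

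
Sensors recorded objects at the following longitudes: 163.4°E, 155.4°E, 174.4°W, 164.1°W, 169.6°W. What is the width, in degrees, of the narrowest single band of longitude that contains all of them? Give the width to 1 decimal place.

40.5°

Sort the longitudes: -174.4°, -169.6°, -164.1°, +155.4°, +163.4°.
Eastward gaps between consecutive values (wrapping around): 4.8°, 5.5°, 319.5°, 8.0°, 22.2°.
Largest gap = 319.5° ⇒ minimal covering band is its complement: 360° − 319.5° = 40.5°.
Band runs from +155.4° eastward to -164.1°, crossing the antimeridian.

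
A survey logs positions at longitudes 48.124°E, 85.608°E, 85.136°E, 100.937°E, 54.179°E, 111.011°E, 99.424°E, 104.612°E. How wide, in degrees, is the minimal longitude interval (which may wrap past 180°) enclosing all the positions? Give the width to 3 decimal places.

Sort the longitudes: +48.124°, +54.179°, +85.136°, +85.608°, +99.424°, +100.937°, +104.612°, +111.011°.
Eastward gaps between consecutive values (wrapping around): 6.055°, 30.957°, 0.472°, 13.816°, 1.513°, 3.675°, 6.399°, 297.113°.
Largest gap = 297.113° ⇒ minimal covering band is its complement: 360° − 297.113° = 62.887°.
Band runs from +48.124° eastward to +111.011°.

62.887°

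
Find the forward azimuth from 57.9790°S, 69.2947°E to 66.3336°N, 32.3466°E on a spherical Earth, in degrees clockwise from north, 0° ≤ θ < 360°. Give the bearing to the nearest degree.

342°

Δλ = 32.3466 − 69.2947 = -36.9481°.
θ = atan2( sin Δλ · cos φ₂ , cos φ₁ · sin φ₂ − sin φ₁ · cos φ₂ · cos Δλ )
  = atan2(-0.24128, 0.75763) = -17.665° → normalised to [0°, 360°): 342.335°.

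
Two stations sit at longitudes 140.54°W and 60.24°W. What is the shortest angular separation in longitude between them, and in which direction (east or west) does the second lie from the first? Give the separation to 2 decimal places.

Raw difference: -60.24 − -140.54 = 80.3°.
Normalise into (−180°, 180°]: 80.3° stays 80.3°.
Positive ⇒ the second point lies to the east; separation 80.30°.

80.30° east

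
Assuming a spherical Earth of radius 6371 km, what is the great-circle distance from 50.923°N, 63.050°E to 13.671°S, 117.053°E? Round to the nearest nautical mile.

Δλ = 117.053 − 63.050 = 54.003°.
Δφ = -13.671 − 50.923 = -64.594°.
a = sin²(Δφ/2) + cos φ₁ · cos φ₂ · sin²(Δλ/2) = 0.411740.
c = 2·atan2(√a, √(1−a)) = 1.39335 rad → d = 6371·c ≈ 8877.01 km ≈ 4793.20 nmi.

4793 nmi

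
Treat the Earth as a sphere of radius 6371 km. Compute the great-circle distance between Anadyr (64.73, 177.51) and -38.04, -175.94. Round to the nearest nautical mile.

6178 nmi

Δλ = -175.94 − 177.51 = -353.45°; wrapped into (−180°, 180°]: 6.55°.
Δφ = -38.04 − 64.73 = -102.77°.
a = sin²(Δφ/2) + cos φ₁ · cos φ₂ · sin²(Δλ/2) = 0.611616.
c = 2·atan2(√a, √(1−a)) = 1.79593 rad → d = 6371·c ≈ 11441.84 km ≈ 6178.10 nmi.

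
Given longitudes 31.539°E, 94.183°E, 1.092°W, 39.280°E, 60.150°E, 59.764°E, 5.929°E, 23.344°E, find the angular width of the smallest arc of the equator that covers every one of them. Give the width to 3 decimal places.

Sort the longitudes: -1.092°, +5.929°, +23.344°, +31.539°, +39.280°, +59.764°, +60.150°, +94.183°.
Eastward gaps between consecutive values (wrapping around): 7.021°, 17.415°, 8.195°, 7.741°, 20.484°, 0.386°, 34.033°, 264.725°.
Largest gap = 264.725° ⇒ minimal covering band is its complement: 360° − 264.725° = 95.275°.
Band runs from -1.092° eastward to +94.183°.

95.275°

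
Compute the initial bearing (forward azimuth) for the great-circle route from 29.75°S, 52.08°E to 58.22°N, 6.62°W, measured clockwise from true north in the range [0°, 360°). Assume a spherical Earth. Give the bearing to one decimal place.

Δλ = -6.62 − 52.08 = -58.70°.
θ = atan2( sin Δλ · cos φ₂ , cos φ₁ · sin φ₂ − sin φ₁ · cos φ₂ · cos Δλ )
  = atan2(-0.45001, 0.87381) = -27.248° → normalised to [0°, 360°): 332.752°.

332.8°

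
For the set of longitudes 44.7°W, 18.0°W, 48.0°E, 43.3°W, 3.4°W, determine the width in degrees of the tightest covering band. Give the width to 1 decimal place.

Sort the longitudes: -44.7°, -43.3°, -18.0°, -3.4°, +48.0°.
Eastward gaps between consecutive values (wrapping around): 1.4°, 25.3°, 14.6°, 51.4°, 267.3°.
Largest gap = 267.3° ⇒ minimal covering band is its complement: 360° − 267.3° = 92.7°.
Band runs from -44.7° eastward to +48.0°.

92.7°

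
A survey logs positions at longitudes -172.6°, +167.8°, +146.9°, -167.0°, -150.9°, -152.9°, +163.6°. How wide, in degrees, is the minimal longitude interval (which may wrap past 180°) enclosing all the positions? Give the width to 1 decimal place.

62.2°

Sort the longitudes: -172.6°, -167.0°, -152.9°, -150.9°, +146.9°, +163.6°, +167.8°.
Eastward gaps between consecutive values (wrapping around): 5.6°, 14.1°, 2.0°, 297.8°, 16.7°, 4.2°, 19.6°.
Largest gap = 297.8° ⇒ minimal covering band is its complement: 360° − 297.8° = 62.2°.
Band runs from +146.9° eastward to -150.9°, crossing the antimeridian.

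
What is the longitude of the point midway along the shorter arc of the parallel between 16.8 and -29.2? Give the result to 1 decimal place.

-6.2°

Signed shortest Δλ from +16.8° to -29.2° is -46.0°.
Midpoint longitude = +16.8° + (-46.0°)/2 = +16.8° − 23.0° = -6.2°.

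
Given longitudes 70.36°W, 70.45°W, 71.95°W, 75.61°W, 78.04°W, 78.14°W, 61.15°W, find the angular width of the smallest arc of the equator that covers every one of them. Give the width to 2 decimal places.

16.99°

Sort the longitudes: -78.14°, -78.04°, -75.61°, -71.95°, -70.45°, -70.36°, -61.15°.
Eastward gaps between consecutive values (wrapping around): 0.10°, 2.43°, 3.66°, 1.50°, 0.09°, 9.21°, 343.01°.
Largest gap = 343.01° ⇒ minimal covering band is its complement: 360° − 343.01° = 16.99°.
Band runs from -78.14° eastward to -61.15°.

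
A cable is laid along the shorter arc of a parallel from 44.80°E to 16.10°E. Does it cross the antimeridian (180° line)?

Signed shortest Δλ = ((16.10 − 44.80 + 180) mod 360) − 180 = -28.7°.
Going west by 28.7° from +44.80° reaches +16.10° without touching 180°.

No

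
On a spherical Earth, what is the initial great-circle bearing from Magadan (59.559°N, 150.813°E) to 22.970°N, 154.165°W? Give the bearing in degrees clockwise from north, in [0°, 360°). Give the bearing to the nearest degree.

Δλ = -154.165 − 150.813 = -304.978°; wrapped into (−180°, 180°]: 55.022°.
θ = atan2( sin Δλ · cos φ₂ , cos φ₁ · sin φ₂ − sin φ₁ · cos φ₂ · cos Δλ )
  = atan2(0.75440, -0.25733) = 108.835° → normalised to [0°, 360°): 108.835°.

109°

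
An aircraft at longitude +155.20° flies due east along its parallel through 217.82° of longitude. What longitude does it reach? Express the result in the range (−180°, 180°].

+13.02°

Start at +155.20°; shift +217.82° → +373.02°.
+373.02° lies outside (−180°, 180°]; subtract 360° → +13.02°.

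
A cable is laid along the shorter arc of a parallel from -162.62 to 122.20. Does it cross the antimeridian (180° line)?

Yes

Naïve |122.20 − -162.62| = 284.82° > 180°, so the shorter arc goes the other way round — across 180°.
Signed shortest Δλ = ((122.20 − -162.62 + 180) mod 360) − 180 = -75.18°.
Going west by 75.18° from -162.62° passes through 180° before reaching +122.20°.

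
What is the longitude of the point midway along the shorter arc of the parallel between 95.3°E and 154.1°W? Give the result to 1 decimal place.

150.6°E

Signed shortest Δλ from +95.3° to -154.1° is +110.6°.
Midpoint longitude = +95.3° + (+110.6°)/2 = +95.3° + 55.3° = +150.6°.
(The naïve average (+95.3 + -154.1)/2 = -29.4° is on the wrong side of the globe.)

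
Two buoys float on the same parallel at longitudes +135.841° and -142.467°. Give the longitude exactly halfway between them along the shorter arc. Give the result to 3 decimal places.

+176.687°

Signed shortest Δλ from +135.841° to -142.467° is +81.692°.
Midpoint longitude = +135.841° + (+81.692°)/2 = +135.841° + 40.846° = +176.687°.
(The naïve average (+135.841 + -142.467)/2 = -3.313° is on the wrong side of the globe.)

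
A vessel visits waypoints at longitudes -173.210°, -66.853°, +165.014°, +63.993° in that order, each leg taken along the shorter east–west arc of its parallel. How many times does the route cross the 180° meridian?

Leg 1: -173.210° → -66.853°, shortest Δλ = 106.357° (east) — does not cross 180°.
Leg 2: -66.853° → +165.014°, shortest Δλ = -128.133° (west) — crosses 180°.
Leg 3: +165.014° → +63.993°, shortest Δλ = -101.021° (west) — does not cross 180°.
Total crossings: 1.

1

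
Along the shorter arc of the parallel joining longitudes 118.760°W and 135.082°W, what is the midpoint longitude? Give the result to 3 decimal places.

Signed shortest Δλ from -118.760° to -135.082° is -16.322°.
Midpoint longitude = -118.760° + (-16.322°)/2 = -118.760° − 8.161° = -126.921°.

126.921°W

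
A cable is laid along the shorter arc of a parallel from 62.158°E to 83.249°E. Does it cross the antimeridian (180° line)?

No

Signed shortest Δλ = ((83.249 − 62.158 + 180) mod 360) − 180 = 21.091°.
Going east by 21.091° from +62.158° reaches +83.249° without touching 180°.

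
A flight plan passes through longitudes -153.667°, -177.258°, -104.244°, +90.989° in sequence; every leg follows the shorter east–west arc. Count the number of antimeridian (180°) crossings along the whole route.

Leg 1: -153.667° → -177.258°, shortest Δλ = -23.591° (west) — does not cross 180°.
Leg 2: -177.258° → -104.244°, shortest Δλ = 73.014° (east) — does not cross 180°.
Leg 3: -104.244° → +90.989°, shortest Δλ = -164.767° (west) — crosses 180°.
Total crossings: 1.

1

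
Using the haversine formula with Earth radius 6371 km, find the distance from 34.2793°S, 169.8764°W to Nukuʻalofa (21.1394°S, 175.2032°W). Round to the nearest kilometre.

1552 km

Δλ = -175.2032 − -169.8764 = -5.3268°.
Δφ = -21.1394 − -34.2793 = 13.1399°.
a = sin²(Δφ/2) + cos φ₁ · cos φ₂ · sin²(Δλ/2) = 0.014755.
c = 2·atan2(√a, √(1−a)) = 0.24354 rad → d = 6371·c ≈ 1551.62 km.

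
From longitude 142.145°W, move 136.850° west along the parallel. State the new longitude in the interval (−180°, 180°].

Start at -142.145°; shift −136.850° → -278.995°.
-278.995° lies outside (−180°, 180°]; add 360° → +81.005°.

81.005°E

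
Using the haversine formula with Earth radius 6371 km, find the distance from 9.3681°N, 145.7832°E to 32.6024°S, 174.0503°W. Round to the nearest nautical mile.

3411 nmi

Δλ = -174.0503 − 145.7832 = -319.8335°; wrapped into (−180°, 180°]: 40.1665°.
Δφ = -32.6024 − 9.3681 = -41.9705°.
a = sin²(Δφ/2) + cos φ₁ · cos φ₂ · sin²(Δλ/2) = 0.226264.
c = 2·atan2(√a, √(1−a)) = 0.99146 rad → d = 6371·c ≈ 6316.57 km ≈ 3410.68 nmi.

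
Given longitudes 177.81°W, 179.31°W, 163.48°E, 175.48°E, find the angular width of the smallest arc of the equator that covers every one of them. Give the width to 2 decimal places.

Sort the longitudes: -179.31°, -177.81°, +163.48°, +175.48°.
Eastward gaps between consecutive values (wrapping around): 1.50°, 341.29°, 12.00°, 5.21°.
Largest gap = 341.29° ⇒ minimal covering band is its complement: 360° − 341.29° = 18.71°.
Band runs from +163.48° eastward to -177.81°, crossing the antimeridian.

18.71°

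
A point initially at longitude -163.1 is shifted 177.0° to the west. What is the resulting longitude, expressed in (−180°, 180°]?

+19.9°

Start at -163.1°; shift −177.0° → -340.1°.
-340.1° lies outside (−180°, 180°]; add 360° → +19.9°.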